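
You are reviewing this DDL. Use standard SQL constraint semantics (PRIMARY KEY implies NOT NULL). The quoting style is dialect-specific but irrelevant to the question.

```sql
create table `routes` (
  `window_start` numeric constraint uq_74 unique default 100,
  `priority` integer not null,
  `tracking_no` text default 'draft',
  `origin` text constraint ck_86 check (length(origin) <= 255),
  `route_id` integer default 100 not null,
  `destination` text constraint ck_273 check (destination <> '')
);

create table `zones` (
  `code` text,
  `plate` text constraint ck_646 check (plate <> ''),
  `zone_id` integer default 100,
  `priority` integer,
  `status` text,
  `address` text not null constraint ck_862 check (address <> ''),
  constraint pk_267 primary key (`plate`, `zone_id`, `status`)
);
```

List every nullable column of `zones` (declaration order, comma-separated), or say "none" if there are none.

code, priority

- code: no NOT NULL constraint applies → nullable.
- plate: part of the PRIMARY KEY, which implies NOT NULL → not nullable.
- zone_id: part of the PRIMARY KEY, which implies NOT NULL → not nullable.
- priority: no NOT NULL constraint applies → nullable.
- status: part of the PRIMARY KEY, which implies NOT NULL → not nullable.
- address: declared NOT NULL → not nullable.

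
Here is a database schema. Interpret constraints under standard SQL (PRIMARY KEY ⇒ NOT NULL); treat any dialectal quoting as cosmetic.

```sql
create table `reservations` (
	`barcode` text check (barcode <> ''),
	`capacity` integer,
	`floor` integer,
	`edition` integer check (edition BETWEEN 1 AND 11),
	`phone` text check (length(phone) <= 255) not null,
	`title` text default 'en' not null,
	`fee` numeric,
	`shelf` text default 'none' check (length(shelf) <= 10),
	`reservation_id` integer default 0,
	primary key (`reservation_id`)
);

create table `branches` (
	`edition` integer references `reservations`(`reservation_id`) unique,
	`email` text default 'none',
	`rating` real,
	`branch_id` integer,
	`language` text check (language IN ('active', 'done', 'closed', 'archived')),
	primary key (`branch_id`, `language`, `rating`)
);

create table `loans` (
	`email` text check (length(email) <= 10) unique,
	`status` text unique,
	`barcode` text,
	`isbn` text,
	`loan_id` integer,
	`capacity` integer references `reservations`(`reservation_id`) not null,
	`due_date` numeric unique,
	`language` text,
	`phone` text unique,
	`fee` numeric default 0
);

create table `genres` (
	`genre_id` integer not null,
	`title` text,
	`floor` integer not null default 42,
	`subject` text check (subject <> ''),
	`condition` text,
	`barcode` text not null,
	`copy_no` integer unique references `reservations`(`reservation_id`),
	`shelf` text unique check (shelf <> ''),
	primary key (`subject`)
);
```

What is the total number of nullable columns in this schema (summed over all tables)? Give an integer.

21

reservations: 6 nullable (barcode, capacity, floor, edition, fee, shelf — PK (reservation_id) and explicit NOT NULL columns excluded).
branches: 2 nullable (edition, email — PK (branch_id, language, rating) and explicit NOT NULL columns excluded).
loans: 9 nullable (email, status, barcode, isbn, loan_id, due_date, language, phone, fee — PK none and explicit NOT NULL columns excluded).
genres: 4 nullable (title, condition, copy_no, shelf — PK (subject) and explicit NOT NULL columns excluded).
Total: 6 + 2 + 9 + 4 = 21.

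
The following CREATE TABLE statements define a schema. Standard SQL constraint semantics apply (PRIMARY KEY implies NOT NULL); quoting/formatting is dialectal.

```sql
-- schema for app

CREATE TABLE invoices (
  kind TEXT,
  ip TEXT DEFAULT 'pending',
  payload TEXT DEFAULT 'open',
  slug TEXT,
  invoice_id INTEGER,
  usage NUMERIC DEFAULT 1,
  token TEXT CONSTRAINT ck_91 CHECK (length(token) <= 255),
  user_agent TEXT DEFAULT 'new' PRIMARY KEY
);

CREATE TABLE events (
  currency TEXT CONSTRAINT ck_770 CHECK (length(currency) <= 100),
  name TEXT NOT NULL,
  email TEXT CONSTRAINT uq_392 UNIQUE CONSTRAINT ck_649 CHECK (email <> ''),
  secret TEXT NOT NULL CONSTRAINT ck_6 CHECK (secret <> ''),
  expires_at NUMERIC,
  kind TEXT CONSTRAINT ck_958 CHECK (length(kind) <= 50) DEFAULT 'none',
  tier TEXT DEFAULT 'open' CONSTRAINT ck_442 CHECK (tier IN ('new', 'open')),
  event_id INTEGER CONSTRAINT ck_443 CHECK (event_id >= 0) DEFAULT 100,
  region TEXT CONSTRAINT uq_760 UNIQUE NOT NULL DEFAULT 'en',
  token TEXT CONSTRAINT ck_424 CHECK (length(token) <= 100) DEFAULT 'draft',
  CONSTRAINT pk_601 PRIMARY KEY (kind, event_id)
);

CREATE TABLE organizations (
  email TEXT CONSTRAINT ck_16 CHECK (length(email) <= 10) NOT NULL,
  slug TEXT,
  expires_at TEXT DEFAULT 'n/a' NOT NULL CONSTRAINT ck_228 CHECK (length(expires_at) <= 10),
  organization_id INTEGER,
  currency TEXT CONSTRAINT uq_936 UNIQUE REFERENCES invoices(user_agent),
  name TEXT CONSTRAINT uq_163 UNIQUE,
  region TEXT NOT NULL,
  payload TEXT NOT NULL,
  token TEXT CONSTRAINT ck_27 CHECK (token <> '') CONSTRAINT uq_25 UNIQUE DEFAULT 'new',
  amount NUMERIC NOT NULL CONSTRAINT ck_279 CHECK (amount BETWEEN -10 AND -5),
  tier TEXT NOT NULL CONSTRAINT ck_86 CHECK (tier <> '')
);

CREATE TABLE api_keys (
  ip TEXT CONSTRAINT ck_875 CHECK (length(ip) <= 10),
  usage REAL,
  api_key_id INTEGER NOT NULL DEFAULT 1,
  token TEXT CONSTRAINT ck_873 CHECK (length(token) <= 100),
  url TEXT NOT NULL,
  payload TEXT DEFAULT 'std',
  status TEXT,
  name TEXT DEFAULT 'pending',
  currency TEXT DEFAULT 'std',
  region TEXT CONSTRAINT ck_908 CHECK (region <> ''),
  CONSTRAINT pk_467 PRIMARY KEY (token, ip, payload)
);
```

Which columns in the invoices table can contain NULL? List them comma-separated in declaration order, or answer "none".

- kind: no NOT NULL constraint applies → nullable.
- ip: DEFAULT only fills an omitted column; an explicit NULL is still allowed → nullable.
- payload: DEFAULT only fills an omitted column; an explicit NULL is still allowed → nullable.
- slug: no NOT NULL constraint applies → nullable.
- invoice_id: no NOT NULL constraint applies → nullable.
- usage: DEFAULT only fills an omitted column; an explicit NULL is still allowed → nullable.
- token: CHECK does not forbid NULL (a CHECK constraint passes when its expression is NULL) → nullable.
- user_agent: part of the PRIMARY KEY, which implies NOT NULL → not nullable.

kind, ip, payload, slug, invoice_id, usage, token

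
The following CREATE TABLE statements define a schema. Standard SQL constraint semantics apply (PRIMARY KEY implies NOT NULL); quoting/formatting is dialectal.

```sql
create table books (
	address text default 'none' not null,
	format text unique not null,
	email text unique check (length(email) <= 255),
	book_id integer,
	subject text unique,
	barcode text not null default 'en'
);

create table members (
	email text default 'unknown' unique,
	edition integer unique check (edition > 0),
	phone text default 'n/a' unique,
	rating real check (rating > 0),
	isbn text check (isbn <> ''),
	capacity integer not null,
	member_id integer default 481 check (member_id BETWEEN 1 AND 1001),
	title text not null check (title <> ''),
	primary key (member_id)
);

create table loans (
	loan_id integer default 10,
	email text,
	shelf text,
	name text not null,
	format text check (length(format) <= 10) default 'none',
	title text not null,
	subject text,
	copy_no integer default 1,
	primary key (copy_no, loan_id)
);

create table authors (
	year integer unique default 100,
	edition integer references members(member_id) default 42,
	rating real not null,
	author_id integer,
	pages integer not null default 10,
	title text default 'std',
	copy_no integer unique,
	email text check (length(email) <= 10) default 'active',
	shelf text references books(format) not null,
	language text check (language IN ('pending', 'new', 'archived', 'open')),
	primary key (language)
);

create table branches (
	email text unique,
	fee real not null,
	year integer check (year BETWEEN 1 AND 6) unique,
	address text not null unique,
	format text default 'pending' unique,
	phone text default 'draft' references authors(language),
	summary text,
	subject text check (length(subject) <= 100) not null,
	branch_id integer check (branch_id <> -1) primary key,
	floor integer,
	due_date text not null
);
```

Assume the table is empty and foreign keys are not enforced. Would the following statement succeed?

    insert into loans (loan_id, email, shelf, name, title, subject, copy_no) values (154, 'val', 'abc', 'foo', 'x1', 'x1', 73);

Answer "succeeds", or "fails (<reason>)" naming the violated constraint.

succeeds

NOT NULL columns: copy_no is supplied; loan_id is supplied; name is supplied; title is supplied.
No constraint is violated.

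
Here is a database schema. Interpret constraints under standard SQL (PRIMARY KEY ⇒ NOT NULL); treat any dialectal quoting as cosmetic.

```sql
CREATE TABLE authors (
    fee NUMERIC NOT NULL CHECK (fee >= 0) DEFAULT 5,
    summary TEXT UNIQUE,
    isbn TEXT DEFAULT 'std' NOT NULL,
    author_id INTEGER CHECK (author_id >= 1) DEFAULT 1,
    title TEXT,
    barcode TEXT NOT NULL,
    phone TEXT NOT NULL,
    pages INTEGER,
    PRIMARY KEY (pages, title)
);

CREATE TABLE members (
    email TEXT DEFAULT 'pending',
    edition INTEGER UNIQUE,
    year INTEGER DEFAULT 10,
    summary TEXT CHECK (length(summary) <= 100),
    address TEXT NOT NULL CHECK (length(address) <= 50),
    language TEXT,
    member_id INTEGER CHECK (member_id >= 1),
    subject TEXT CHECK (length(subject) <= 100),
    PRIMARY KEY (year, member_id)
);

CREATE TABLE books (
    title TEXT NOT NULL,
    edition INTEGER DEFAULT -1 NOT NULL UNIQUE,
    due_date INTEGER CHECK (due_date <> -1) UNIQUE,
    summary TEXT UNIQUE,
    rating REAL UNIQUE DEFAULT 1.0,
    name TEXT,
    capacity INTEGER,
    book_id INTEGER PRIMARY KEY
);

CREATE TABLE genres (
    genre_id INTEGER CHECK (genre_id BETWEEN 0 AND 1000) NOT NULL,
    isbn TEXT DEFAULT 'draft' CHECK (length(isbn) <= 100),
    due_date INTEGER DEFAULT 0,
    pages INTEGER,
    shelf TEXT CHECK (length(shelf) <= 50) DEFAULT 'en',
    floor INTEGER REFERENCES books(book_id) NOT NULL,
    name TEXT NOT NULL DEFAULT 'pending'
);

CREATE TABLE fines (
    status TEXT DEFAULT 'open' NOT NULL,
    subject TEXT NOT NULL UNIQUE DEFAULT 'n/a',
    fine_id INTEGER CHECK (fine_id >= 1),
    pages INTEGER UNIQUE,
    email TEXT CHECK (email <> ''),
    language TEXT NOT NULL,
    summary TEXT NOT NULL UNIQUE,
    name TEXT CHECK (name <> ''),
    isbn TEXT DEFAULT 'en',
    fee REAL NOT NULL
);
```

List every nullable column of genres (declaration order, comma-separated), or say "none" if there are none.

isbn, due_date, pages, shelf

- genre_id: declared NOT NULL → not nullable.
- isbn: CHECK does not forbid NULL (a CHECK constraint passes when its expression is NULL) → nullable.
- due_date: DEFAULT only fills an omitted column; an explicit NULL is still allowed → nullable.
- pages: no NOT NULL constraint applies → nullable.
- shelf: CHECK does not forbid NULL (a CHECK constraint passes when its expression is NULL) → nullable.
- floor: declared NOT NULL → not nullable.
- name: declared NOT NULL → not nullable.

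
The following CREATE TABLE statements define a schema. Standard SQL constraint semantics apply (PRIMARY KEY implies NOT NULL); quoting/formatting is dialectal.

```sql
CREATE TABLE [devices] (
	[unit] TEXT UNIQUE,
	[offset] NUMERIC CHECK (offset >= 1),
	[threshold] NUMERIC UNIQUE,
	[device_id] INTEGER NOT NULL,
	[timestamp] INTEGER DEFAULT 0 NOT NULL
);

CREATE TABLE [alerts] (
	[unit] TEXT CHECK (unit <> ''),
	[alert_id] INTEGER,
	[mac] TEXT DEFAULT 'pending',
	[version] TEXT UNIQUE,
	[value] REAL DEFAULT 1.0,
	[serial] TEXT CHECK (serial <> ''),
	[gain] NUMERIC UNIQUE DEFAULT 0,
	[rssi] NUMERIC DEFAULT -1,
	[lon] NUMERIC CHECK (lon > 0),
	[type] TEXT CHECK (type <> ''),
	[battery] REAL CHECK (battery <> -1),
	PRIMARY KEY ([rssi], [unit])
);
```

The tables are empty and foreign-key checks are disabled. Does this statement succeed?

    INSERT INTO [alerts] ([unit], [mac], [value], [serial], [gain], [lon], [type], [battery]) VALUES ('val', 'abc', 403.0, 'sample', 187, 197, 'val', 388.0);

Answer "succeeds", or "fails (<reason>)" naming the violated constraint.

succeeds

NOT NULL columns: rssi defaults to -1; unit is supplied.
CHECK constraints: 'val' satisfies (unit <> ''); 'sample' satisfies (serial <> ''); 197 satisfies (lon > 0); 'val' satisfies (type <> ''); 388.0 satisfies (battery <> -1).
No constraint is violated.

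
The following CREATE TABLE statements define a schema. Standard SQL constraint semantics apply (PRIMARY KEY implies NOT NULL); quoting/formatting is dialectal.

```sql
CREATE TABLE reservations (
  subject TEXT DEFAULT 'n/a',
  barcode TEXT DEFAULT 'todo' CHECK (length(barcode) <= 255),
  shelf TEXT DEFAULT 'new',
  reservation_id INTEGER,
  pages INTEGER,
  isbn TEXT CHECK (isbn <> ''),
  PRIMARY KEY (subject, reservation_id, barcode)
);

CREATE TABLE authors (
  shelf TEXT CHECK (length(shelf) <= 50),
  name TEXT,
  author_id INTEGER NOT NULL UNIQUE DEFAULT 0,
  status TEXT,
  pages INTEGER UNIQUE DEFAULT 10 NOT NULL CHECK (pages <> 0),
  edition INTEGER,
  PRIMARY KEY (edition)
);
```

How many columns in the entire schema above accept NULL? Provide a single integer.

reservations: 3 nullable (shelf, pages, isbn — PK (subject, reservation_id, barcode) and explicit NOT NULL columns excluded).
authors: 3 nullable (shelf, name, status — PK (edition) and explicit NOT NULL columns excluded).
Total: 3 + 3 = 6.

6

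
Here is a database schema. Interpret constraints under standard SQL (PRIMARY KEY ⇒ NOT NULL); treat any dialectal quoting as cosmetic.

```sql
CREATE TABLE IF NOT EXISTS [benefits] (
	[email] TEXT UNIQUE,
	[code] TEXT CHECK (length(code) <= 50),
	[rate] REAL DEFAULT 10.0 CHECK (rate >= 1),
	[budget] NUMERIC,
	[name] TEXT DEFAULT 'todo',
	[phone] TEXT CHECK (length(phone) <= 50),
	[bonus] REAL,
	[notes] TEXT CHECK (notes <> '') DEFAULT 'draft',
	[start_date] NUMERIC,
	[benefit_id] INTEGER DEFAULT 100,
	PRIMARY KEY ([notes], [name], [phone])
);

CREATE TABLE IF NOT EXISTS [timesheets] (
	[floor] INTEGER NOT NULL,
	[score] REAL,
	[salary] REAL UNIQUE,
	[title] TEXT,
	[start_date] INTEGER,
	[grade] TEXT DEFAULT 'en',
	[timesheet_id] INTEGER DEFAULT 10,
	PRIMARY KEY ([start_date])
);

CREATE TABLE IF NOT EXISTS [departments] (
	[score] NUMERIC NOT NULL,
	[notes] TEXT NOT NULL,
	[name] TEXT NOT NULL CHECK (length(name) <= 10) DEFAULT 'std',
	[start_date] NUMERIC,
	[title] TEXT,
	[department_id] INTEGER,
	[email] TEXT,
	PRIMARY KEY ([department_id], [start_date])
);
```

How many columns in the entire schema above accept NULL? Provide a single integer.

benefits: 7 nullable (email, code, rate, budget, bonus, start_date, benefit_id — PK (notes, name, phone) and explicit NOT NULL columns excluded).
timesheets: 5 nullable (score, salary, title, grade, timesheet_id — PK (start_date) and explicit NOT NULL columns excluded).
departments: 2 nullable (title, email — PK (department_id, start_date) and explicit NOT NULL columns excluded).
Total: 7 + 5 + 2 = 14.

14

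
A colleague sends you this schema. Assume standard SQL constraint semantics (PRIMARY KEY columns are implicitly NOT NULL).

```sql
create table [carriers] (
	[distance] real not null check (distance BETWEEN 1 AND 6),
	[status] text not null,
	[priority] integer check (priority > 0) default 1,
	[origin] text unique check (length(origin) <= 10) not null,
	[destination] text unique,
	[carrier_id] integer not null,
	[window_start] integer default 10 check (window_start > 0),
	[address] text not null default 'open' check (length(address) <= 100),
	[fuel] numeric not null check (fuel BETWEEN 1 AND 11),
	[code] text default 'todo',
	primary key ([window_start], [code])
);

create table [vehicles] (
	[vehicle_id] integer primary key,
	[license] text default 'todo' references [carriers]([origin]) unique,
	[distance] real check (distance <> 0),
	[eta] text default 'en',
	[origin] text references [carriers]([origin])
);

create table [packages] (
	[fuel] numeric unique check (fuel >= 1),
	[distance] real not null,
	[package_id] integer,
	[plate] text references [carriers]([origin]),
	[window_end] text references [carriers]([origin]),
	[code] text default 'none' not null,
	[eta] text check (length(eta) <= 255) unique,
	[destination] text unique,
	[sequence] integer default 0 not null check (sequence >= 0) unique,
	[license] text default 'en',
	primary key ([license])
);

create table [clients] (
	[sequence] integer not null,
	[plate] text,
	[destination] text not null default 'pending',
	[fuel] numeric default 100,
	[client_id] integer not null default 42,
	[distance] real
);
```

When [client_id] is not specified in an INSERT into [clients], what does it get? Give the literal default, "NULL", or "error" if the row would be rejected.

42

client_id has an explicit DEFAULT 42.
When the column is omitted from an INSERT, that default is used.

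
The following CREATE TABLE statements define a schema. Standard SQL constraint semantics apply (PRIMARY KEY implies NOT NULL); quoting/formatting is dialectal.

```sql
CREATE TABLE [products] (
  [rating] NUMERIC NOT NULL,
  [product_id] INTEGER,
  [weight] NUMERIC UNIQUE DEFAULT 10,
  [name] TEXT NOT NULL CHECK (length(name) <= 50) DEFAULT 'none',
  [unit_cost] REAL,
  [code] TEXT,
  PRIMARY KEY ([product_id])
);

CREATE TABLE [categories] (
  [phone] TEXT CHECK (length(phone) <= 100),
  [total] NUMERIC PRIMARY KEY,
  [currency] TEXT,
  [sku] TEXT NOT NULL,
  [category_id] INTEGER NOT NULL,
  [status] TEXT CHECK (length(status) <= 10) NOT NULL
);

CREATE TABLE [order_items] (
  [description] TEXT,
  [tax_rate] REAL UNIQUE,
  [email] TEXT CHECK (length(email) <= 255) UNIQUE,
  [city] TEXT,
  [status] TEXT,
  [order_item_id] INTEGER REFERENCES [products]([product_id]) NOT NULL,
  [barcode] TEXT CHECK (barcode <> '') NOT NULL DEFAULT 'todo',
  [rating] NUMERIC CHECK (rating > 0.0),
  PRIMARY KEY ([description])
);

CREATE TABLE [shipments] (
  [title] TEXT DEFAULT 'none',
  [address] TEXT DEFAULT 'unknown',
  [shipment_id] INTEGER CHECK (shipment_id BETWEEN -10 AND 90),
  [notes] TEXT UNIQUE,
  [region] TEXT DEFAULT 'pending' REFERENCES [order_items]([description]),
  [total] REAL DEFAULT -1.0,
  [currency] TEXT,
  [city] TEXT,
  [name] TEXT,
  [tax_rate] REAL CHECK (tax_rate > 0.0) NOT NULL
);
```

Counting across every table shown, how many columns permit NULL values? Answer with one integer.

19

products: 3 nullable (weight, unit_cost, code — PK (product_id) and explicit NOT NULL columns excluded).
categories: 2 nullable (phone, currency — PK (total) and explicit NOT NULL columns excluded).
order_items: 5 nullable (tax_rate, email, city, status, rating — PK (description) and explicit NOT NULL columns excluded).
shipments: 9 nullable (title, address, shipment_id, notes, region, total, currency, city, name — PK none and explicit NOT NULL columns excluded).
Total: 3 + 2 + 5 + 9 = 19.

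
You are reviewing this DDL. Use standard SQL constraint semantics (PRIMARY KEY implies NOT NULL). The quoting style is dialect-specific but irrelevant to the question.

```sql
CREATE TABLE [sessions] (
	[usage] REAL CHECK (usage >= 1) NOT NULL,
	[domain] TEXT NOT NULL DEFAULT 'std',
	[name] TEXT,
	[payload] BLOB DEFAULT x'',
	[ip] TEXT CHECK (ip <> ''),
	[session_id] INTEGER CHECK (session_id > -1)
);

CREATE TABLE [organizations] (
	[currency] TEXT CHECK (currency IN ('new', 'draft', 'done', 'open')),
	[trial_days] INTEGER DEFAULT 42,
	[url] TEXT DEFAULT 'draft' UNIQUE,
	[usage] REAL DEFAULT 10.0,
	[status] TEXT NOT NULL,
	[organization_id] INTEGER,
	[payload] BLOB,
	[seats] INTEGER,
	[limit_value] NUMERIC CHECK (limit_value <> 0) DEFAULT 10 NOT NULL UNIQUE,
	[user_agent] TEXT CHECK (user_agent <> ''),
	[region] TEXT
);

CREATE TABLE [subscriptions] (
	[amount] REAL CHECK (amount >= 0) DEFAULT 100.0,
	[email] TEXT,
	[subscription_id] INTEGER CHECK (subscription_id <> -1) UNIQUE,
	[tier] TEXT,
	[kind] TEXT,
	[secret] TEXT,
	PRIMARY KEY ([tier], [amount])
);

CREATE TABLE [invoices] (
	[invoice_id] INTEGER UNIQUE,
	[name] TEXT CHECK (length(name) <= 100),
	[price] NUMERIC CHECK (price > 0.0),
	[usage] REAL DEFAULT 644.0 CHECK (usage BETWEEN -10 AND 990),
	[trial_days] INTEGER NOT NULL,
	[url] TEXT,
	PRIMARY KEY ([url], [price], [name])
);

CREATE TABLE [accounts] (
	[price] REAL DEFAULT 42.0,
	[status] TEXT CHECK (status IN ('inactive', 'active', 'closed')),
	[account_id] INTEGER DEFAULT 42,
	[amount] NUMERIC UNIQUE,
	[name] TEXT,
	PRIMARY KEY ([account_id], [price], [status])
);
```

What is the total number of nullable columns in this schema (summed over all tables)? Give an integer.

21

sessions: 4 nullable (name, payload, ip, session_id — PK none and explicit NOT NULL columns excluded).
organizations: 9 nullable (currency, trial_days, url, usage, organization_id, payload, seats, user_agent, region — PK none and explicit NOT NULL columns excluded).
subscriptions: 4 nullable (email, subscription_id, kind, secret — PK (tier, amount) and explicit NOT NULL columns excluded).
invoices: 2 nullable (invoice_id, usage — PK (url, price, name) and explicit NOT NULL columns excluded).
accounts: 2 nullable (amount, name — PK (account_id, price, status) and explicit NOT NULL columns excluded).
Total: 4 + 9 + 4 + 2 + 2 = 21.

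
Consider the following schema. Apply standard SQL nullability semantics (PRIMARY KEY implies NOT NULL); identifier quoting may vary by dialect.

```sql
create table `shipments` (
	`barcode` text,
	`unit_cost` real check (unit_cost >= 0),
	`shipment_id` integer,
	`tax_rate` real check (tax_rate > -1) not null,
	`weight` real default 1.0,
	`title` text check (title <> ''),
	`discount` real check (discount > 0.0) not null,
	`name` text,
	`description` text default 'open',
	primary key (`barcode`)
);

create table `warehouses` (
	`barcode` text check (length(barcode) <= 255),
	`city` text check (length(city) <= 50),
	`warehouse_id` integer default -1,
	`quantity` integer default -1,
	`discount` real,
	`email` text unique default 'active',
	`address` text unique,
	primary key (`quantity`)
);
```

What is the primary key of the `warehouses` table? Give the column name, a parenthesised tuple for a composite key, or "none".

quantity

quantity is declared PRIMARY KEY as a table-level PRIMARY KEY clause.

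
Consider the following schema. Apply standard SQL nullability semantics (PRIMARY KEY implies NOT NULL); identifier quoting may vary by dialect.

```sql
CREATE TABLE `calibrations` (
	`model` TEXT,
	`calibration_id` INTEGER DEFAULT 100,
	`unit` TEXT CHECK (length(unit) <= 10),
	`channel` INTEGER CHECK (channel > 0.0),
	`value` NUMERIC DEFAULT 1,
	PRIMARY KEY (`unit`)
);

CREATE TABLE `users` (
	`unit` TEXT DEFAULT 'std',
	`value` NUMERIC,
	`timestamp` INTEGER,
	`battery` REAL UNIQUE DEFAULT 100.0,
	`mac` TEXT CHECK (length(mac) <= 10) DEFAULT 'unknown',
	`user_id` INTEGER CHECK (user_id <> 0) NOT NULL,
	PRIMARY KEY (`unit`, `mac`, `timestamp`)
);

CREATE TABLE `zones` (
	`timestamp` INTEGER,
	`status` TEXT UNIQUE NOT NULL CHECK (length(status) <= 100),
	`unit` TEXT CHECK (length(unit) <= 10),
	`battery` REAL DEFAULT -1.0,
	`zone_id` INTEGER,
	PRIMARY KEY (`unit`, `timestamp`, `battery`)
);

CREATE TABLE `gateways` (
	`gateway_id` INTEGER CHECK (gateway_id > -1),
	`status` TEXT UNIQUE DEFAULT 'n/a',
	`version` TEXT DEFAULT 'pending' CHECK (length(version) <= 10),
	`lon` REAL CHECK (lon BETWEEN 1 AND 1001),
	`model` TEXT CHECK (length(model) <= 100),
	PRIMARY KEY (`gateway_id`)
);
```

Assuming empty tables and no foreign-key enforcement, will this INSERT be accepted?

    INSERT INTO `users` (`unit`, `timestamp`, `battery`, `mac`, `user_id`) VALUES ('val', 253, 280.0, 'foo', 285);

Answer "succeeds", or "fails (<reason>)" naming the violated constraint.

succeeds

NOT NULL columns: mac is supplied; timestamp is supplied; unit is supplied; user_id is supplied.
CHECK constraints: 'foo' satisfies (length(mac) <= 10); 285 satisfies (user_id <> 0).
No constraint is violated.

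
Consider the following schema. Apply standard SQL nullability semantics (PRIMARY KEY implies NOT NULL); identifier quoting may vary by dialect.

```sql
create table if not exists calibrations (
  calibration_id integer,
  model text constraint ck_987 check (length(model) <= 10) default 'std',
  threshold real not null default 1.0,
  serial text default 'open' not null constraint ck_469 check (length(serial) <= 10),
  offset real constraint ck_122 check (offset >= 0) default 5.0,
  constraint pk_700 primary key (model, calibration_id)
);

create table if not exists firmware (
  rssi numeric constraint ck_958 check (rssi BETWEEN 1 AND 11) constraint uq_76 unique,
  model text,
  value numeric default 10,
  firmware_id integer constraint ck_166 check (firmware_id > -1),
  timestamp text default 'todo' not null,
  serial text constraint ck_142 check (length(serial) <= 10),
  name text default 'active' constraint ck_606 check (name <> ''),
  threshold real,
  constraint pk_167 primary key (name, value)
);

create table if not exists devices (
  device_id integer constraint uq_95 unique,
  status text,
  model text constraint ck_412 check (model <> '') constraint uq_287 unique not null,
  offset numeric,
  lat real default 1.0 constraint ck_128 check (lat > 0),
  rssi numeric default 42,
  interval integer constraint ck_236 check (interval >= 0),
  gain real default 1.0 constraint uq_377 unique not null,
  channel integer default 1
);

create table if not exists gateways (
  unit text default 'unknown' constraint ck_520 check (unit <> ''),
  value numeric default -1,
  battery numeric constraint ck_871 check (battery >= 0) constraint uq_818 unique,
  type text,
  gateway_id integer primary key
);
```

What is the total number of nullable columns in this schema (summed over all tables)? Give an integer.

17

calibrations: 1 nullable (offset — PK (model, calibration_id) and explicit NOT NULL columns excluded).
firmware: 5 nullable (rssi, model, firmware_id, serial, threshold — PK (name, value) and explicit NOT NULL columns excluded).
devices: 7 nullable (device_id, status, offset, lat, rssi, interval, channel — PK none and explicit NOT NULL columns excluded).
gateways: 4 nullable (unit, value, battery, type — PK (gateway_id) and explicit NOT NULL columns excluded).
Total: 1 + 5 + 7 + 4 = 17.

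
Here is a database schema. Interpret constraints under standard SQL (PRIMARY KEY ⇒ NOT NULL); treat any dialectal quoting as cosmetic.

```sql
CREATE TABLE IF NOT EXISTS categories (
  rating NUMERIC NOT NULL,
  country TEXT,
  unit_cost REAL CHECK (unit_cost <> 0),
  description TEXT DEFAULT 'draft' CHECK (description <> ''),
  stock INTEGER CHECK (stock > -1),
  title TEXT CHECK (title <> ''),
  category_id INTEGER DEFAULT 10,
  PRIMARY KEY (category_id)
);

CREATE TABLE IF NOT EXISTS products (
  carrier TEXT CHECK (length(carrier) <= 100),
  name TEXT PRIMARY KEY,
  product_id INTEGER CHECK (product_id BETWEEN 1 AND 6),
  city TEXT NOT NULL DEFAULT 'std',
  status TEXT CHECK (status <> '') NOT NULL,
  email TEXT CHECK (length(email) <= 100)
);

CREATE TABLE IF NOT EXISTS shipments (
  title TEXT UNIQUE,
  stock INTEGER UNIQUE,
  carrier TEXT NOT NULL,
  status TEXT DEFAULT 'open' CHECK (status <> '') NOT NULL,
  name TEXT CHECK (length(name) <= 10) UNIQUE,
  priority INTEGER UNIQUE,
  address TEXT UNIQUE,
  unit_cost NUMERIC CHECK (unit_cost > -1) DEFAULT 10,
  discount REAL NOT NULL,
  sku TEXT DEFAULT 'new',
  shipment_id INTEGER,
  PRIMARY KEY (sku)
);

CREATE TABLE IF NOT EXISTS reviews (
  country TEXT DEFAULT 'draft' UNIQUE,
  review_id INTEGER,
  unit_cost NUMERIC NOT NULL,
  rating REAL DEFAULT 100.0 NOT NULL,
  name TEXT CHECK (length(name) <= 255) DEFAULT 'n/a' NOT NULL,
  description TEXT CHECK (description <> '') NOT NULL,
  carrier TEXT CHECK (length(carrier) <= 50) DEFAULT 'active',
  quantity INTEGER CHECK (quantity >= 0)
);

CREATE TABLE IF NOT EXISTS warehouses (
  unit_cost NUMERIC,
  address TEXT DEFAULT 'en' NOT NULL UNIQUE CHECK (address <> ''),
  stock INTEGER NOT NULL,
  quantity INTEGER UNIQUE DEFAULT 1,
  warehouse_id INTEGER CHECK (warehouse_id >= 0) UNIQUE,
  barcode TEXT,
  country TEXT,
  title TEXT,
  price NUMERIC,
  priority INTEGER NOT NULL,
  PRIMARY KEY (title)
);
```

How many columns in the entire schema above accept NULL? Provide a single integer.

25

categories: 5 nullable (country, unit_cost, description, stock, title — PK (category_id) and explicit NOT NULL columns excluded).
products: 3 nullable (carrier, product_id, email — PK (name) and explicit NOT NULL columns excluded).
shipments: 7 nullable (title, stock, name, priority, address, unit_cost, shipment_id — PK (sku) and explicit NOT NULL columns excluded).
reviews: 4 nullable (country, review_id, carrier, quantity — PK none and explicit NOT NULL columns excluded).
warehouses: 6 nullable (unit_cost, quantity, warehouse_id, barcode, country, price — PK (title) and explicit NOT NULL columns excluded).
Total: 5 + 3 + 7 + 4 + 6 = 25.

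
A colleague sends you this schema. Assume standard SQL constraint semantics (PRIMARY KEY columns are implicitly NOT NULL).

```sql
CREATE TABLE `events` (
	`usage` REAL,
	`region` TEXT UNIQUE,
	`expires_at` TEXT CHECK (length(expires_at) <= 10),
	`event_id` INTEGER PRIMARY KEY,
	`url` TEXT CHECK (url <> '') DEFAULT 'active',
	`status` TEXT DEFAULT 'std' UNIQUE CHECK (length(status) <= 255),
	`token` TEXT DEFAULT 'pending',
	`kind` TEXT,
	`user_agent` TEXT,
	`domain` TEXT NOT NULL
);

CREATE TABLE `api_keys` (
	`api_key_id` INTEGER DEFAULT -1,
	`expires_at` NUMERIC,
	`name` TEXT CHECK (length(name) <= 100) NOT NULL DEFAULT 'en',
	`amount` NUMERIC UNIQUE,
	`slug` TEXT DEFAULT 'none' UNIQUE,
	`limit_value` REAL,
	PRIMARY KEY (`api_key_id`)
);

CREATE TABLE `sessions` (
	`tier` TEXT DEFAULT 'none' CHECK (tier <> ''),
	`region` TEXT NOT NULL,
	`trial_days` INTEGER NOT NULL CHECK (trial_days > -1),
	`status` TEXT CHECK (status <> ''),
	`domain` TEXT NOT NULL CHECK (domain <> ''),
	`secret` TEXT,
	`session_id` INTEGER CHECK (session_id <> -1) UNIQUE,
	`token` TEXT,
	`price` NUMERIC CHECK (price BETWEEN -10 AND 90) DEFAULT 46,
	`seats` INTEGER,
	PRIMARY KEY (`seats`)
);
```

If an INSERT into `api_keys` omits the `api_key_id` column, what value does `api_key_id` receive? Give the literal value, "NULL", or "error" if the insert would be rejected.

api_key_id has an explicit DEFAULT -1.
When the column is omitted from an INSERT, that default is used.

-1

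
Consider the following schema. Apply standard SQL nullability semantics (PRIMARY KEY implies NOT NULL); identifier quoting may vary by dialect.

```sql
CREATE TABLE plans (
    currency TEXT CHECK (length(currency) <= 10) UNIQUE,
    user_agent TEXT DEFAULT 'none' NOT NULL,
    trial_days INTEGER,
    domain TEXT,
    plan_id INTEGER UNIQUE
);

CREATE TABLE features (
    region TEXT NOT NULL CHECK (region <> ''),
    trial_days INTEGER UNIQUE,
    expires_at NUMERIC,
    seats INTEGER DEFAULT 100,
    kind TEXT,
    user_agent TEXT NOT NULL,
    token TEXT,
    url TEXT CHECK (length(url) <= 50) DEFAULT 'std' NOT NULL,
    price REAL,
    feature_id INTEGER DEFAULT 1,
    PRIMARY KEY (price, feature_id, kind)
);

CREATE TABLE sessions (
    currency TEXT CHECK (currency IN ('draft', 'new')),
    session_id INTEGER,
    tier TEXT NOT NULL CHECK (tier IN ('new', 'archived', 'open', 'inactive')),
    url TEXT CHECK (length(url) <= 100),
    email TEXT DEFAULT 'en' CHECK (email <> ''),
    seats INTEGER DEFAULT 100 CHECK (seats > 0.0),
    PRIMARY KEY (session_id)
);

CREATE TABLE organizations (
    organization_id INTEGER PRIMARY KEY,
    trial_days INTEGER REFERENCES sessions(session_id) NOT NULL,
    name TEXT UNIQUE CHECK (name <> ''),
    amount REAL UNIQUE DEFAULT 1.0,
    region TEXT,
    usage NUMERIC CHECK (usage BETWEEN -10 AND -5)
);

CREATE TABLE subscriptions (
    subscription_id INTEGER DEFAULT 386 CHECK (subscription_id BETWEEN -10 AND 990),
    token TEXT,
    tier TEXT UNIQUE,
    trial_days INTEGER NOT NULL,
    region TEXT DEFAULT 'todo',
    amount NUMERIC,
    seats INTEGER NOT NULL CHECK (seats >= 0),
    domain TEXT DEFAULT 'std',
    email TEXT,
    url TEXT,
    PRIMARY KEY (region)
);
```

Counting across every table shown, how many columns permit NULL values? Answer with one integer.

23

plans: 4 nullable (currency, trial_days, domain, plan_id — PK none and explicit NOT NULL columns excluded).
features: 4 nullable (trial_days, expires_at, seats, token — PK (price, feature_id, kind) and explicit NOT NULL columns excluded).
sessions: 4 nullable (currency, url, email, seats — PK (session_id) and explicit NOT NULL columns excluded).
organizations: 4 nullable (name, amount, region, usage — PK (organization_id) and explicit NOT NULL columns excluded).
subscriptions: 7 nullable (subscription_id, token, tier, amount, domain, email, url — PK (region) and explicit NOT NULL columns excluded).
Total: 4 + 4 + 4 + 4 + 7 = 23.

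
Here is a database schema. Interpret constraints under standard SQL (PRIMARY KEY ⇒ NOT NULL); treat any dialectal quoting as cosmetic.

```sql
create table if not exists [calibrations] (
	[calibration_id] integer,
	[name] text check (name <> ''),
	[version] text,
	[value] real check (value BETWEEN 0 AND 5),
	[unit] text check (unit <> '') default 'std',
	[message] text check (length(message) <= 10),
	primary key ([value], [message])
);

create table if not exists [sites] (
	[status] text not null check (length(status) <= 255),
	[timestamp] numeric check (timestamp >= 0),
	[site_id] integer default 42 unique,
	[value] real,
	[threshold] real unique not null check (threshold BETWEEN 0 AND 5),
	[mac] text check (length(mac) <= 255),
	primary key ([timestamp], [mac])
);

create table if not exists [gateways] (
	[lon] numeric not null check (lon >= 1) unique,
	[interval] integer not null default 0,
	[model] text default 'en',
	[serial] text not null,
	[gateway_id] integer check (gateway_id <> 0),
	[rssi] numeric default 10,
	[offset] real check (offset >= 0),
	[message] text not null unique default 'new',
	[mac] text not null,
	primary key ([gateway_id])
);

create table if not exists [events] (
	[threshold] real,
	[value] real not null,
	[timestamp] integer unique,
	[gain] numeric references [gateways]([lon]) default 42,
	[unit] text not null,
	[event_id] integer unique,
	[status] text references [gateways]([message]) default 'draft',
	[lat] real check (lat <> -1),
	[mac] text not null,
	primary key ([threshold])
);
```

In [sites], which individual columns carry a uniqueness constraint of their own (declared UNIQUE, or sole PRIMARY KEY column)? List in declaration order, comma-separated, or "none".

site_id, threshold

- status: no UNIQUE or single-column PK constraint.
- timestamp: part of a composite PRIMARY KEY — only the tuple is unique, not this column on its own.
- site_id: declared UNIQUE → unique.
- value: no UNIQUE or single-column PK constraint.
- threshold: declared UNIQUE → unique.
- mac: part of a composite PRIMARY KEY — only the tuple is unique, not this column on its own.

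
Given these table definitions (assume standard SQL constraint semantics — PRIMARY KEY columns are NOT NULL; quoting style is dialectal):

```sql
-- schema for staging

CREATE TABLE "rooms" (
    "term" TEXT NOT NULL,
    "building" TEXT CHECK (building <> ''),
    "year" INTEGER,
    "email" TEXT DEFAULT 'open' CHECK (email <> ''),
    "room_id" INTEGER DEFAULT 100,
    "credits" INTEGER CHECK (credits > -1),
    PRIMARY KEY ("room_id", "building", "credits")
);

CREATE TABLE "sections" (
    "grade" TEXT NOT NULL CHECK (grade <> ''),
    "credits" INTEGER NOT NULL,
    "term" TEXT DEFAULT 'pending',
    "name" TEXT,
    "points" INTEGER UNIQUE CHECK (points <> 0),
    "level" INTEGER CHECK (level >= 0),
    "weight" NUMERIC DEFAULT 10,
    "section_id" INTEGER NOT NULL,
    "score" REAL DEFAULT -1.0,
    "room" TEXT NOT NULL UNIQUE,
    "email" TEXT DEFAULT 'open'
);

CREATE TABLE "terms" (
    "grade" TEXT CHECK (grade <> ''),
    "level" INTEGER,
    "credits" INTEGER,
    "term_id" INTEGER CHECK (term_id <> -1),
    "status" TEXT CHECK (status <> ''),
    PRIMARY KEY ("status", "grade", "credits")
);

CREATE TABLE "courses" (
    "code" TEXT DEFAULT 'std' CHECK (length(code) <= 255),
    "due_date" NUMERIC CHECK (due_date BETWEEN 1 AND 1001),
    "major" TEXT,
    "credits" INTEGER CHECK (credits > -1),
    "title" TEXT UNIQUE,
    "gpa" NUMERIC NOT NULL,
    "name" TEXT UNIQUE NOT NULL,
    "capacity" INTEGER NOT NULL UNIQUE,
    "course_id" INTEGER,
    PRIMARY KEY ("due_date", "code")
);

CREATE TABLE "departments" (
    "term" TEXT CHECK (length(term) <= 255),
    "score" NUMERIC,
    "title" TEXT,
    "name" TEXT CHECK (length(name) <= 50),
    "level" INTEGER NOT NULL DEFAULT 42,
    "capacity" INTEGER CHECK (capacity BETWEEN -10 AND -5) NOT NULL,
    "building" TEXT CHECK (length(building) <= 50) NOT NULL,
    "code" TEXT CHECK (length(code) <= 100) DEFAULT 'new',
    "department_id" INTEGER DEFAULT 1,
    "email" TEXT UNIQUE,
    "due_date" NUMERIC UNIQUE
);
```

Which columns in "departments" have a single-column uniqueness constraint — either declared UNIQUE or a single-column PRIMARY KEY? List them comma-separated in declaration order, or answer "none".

email, due_date

- term: no UNIQUE or single-column PK constraint.
- score: no UNIQUE or single-column PK constraint.
- title: no UNIQUE or single-column PK constraint.
- name: no UNIQUE or single-column PK constraint.
- level: no UNIQUE or single-column PK constraint.
- capacity: no UNIQUE or single-column PK constraint.
- building: no UNIQUE or single-column PK constraint.
- code: no UNIQUE or single-column PK constraint.
- department_id: no UNIQUE or single-column PK constraint.
- email: declared UNIQUE → unique.
- due_date: declared UNIQUE → unique.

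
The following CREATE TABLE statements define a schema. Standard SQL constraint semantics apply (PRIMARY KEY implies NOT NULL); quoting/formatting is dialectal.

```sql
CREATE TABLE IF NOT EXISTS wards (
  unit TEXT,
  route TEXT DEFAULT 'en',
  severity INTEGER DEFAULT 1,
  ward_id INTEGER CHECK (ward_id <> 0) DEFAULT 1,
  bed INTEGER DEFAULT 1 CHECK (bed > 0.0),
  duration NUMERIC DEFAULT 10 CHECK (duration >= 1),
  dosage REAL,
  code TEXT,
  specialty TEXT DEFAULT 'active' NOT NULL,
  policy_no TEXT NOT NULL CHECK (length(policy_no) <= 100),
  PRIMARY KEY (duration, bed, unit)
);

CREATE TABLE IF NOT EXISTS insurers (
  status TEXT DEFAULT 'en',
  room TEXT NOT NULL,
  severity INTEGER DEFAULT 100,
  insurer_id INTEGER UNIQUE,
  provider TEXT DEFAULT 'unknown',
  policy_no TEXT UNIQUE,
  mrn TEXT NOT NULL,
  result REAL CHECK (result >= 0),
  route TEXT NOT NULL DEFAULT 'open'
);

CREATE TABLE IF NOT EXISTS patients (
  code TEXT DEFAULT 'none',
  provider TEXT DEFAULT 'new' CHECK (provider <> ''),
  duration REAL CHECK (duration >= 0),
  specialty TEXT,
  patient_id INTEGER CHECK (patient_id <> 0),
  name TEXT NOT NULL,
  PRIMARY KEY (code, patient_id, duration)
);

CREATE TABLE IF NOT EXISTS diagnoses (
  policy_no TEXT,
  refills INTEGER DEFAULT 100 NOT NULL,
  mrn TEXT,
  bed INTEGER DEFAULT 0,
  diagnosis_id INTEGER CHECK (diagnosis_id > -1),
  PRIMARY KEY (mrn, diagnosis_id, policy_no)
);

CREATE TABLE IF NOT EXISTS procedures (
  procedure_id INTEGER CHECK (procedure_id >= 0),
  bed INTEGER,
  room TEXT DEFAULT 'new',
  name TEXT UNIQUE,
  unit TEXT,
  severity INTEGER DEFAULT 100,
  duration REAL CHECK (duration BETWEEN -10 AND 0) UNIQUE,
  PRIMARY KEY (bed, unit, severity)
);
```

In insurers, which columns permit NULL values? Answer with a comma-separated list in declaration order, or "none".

- status: DEFAULT only fills an omitted column; an explicit NULL is still allowed → nullable.
- room: declared NOT NULL → not nullable.
- severity: DEFAULT only fills an omitted column; an explicit NULL is still allowed → nullable.
- insurer_id: UNIQUE does not imply NOT NULL → nullable.
- provider: DEFAULT only fills an omitted column; an explicit NULL is still allowed → nullable.
- policy_no: UNIQUE does not imply NOT NULL → nullable.
- mrn: declared NOT NULL → not nullable.
- result: CHECK does not forbid NULL (a CHECK constraint passes when its expression is NULL) → nullable.
- route: declared NOT NULL → not nullable.

status, severity, insurer_id, provider, policy_no, result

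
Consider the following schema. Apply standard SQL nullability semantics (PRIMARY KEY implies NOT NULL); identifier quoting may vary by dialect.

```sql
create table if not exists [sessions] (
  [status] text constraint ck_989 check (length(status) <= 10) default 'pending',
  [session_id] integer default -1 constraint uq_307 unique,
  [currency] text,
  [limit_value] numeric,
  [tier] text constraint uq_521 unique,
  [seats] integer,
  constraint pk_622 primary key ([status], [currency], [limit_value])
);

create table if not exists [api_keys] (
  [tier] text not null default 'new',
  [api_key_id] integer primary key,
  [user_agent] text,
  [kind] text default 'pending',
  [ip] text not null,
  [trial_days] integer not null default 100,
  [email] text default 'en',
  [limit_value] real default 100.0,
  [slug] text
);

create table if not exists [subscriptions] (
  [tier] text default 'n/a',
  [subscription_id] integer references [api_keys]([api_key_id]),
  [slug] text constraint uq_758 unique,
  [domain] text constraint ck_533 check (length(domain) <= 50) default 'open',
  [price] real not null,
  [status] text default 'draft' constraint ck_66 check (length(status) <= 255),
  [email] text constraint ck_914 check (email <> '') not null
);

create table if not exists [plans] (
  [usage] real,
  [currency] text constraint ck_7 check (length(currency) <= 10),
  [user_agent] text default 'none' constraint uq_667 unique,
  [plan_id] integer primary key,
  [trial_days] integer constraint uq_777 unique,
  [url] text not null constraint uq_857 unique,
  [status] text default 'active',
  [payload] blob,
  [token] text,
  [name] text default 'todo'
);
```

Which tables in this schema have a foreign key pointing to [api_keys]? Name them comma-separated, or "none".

subscriptions

- subscriptions.subscription_id references api_keys(api_key_id).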